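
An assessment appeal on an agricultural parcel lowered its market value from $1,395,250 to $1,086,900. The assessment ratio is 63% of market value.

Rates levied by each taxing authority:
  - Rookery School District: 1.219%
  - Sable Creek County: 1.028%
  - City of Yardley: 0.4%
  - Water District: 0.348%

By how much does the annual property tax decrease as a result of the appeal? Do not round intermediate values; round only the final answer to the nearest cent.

$5,818.10

Old assessed value = $1,395,250 × 0.63 = $879,007.5
New assessed value = $1,086,900 × 0.63 = $684,747
Combined rate = 0.01219 + 0.01028 + 0.004 + 0.00348 = 0.02995
Old tax = $879,007.5 × 0.02995 = $26,326.274625
New tax = $684,747 × 0.02995 = $20,508.17265
Reduction = $26,326.274625 − $20,508.17265 = $5,818.101975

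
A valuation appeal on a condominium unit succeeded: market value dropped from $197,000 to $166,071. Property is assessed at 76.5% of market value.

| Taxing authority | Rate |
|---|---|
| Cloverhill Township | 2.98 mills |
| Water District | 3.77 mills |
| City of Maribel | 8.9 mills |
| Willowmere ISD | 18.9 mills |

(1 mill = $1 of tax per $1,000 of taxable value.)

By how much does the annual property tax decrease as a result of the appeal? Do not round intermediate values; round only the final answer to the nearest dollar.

Old assessed value = $197,000 × 0.765 = $150,705
New assessed value = $166,071 × 0.765 = $127,044.315
Combined rate = 0.00298 + 0.00377 + 0.0089 + 0.0189 = 0.03455
Old tax = $150,705 × 0.03455 = $5,206.85775
New tax = $127,044.315 × 0.03455 = $4,389.38108325
Reduction = $5,206.85775 − $4,389.38108325 = $817.47666675

$817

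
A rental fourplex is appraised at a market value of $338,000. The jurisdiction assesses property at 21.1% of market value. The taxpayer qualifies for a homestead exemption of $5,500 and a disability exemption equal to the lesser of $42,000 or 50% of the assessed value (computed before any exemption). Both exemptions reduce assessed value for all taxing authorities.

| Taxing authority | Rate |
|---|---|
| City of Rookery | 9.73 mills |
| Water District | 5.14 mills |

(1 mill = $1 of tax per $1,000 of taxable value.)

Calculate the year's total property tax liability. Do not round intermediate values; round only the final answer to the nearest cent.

Assessed value = $338,000 × 0.211 = $71,318
Disability exemption = min($42,000, 50% × $71,318) = min($42,000, $35,659) = $35,659 (percentage binds)
Taxable value = $71,318 − $5,500 − $35,659 = $30,159
City of Rookery: $30,159 × 0.00973 = $293.44707
Water District: $30,159 × 0.00514 = $155.01726
Total = $448.46433

$448.46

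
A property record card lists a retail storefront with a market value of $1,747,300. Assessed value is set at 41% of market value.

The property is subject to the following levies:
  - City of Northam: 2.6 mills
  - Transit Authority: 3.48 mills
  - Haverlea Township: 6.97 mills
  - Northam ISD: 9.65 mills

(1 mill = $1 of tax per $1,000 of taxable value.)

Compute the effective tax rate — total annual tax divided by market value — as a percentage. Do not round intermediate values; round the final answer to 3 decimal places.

0.931%

Assessed value = $1,747,300 × 0.41 = $716,393
City of Northam: $716,393 × 0.0026 = $1,862.6218
Transit Authority: $716,393 × 0.00348 = $2,493.04764
Haverlea Township: $716,393 × 0.00697 = $4,993.25921
Northam ISD: $716,393 × 0.00965 = $6,913.19245
Total tax = $16,262.1211
Effective rate = $16,262.1211 ÷ $1,747,300 = 0.931% of market value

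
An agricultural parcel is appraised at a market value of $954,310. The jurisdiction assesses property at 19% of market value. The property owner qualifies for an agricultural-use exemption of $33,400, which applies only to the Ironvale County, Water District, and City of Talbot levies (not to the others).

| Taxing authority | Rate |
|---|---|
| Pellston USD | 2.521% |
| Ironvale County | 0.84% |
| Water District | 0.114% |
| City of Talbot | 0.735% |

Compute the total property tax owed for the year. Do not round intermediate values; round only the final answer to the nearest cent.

$7,069.40

Assessed value = $954,310 × 0.19 = $181,318.9
Pellston USD: $181,318.9 × 0.02521 = $4,571.049469
Ironvale County: ($181,318.9 − $33,400) × 0.0084 = $147,918.9 × 0.0084 = $1,242.51876
Water District: ($181,318.9 − $33,400) × 0.00114 = $147,918.9 × 0.00114 = $168.627546
City of Talbot: ($181,318.9 − $33,400) × 0.00735 = $147,918.9 × 0.00735 = $1,087.203915
Total = $7,069.39969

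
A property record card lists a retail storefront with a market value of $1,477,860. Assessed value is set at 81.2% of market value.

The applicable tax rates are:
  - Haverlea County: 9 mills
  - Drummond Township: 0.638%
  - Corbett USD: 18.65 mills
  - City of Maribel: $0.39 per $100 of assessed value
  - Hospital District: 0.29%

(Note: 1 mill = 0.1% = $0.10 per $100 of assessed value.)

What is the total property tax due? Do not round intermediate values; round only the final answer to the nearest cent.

$48,996.91

Assessed value = $1,477,860 × 0.812 = $1,200,022.32
Haverlea County: $1,200,022.32 × 0.009 = $10,800.20088
Drummond Township: $1,200,022.32 × 0.00638 = $7,656.1424016
Corbett USD: $1,200,022.32 × 0.01865 = $22,380.416268
City of Maribel: $1,200,022.32 × 0.0039 = $4,680.087048
Hospital District: $1,200,022.32 × 0.0029 = $3,480.064728
Total = $48,996.9113256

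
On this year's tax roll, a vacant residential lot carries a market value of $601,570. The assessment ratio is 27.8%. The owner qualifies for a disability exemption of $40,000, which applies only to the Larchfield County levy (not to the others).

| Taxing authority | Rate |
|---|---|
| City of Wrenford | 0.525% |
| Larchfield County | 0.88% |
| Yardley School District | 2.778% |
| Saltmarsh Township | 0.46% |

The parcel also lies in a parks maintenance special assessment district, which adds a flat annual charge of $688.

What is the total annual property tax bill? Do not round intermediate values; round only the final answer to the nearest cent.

$8,100.79

Assessed value = $601,570 × 0.278 = $167,236.46
City of Wrenford: $167,236.46 × 0.00525 = $877.991415
Larchfield County: ($167,236.46 − $40,000) × 0.0088 = $127,236.46 × 0.0088 = $1,119.680848
Yardley School District: $167,236.46 × 0.02778 = $4,645.8288588
Saltmarsh Township: $167,236.46 × 0.0046 = $769.287716
Levies subtotal = $7,412.7888378
Total = $7,412.7888378 + $688 = $8,100.7888378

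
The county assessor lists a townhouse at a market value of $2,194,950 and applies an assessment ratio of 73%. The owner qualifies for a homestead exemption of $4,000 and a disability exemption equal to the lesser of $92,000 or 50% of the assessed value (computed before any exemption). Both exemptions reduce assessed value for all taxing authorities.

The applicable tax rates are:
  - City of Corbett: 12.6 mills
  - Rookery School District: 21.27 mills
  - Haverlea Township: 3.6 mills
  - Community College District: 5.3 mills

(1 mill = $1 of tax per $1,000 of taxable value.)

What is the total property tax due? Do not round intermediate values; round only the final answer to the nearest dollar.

Assessed value = $2,194,950 × 0.73 = $1,602,313.5
Disability exemption = min($92,000, 50% × $1,602,313.5) = min($92,000, $801,156.75) = $92,000 (dollar cap binds)
Taxable value = $1,602,313.5 − $4,000 − $92,000 = $1,506,313.5
City of Corbett: $1,506,313.5 × 0.0126 = $18,979.5501
Rookery School District: $1,506,313.5 × 0.02127 = $32,039.288145
Haverlea Township: $1,506,313.5 × 0.0036 = $5,422.7286
Community College District: $1,506,313.5 × 0.0053 = $7,983.46155
Total = $64,425.028395

$64,425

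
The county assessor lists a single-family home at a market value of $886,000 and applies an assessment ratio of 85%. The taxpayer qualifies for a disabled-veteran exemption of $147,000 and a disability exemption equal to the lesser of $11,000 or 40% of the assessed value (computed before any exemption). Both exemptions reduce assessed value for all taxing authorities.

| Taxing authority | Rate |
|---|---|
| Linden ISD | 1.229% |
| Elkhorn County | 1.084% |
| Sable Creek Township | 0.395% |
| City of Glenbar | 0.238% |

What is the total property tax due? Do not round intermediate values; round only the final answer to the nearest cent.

Assessed value = $886,000 × 0.85 = $753,100
Disability exemption = min($11,000, 40% × $753,100) = min($11,000, $301,240) = $11,000 (dollar cap binds)
Taxable value = $753,100 − $147,000 − $11,000 = $595,100
Linden ISD: $595,100 × 0.01229 = $7,313.779
Elkhorn County: $595,100 × 0.01084 = $6,450.884
Sable Creek Township: $595,100 × 0.00395 = $2,350.645
City of Glenbar: $595,100 × 0.00238 = $1,416.338
Total = $17,531.646

$17,531.65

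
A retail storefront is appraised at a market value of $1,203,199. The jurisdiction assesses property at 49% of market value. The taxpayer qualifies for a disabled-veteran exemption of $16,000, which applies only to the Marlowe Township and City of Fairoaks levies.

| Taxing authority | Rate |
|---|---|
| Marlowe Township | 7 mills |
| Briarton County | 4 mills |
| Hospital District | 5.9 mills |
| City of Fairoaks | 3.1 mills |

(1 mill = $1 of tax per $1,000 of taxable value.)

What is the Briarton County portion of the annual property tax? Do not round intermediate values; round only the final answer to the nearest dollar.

Assessed value = $1,203,199 × 0.49 = $589,567.51
Briarton County taxable value = $589,567.51 (exemption does not apply)
Briarton County levy = $589,567.51 × 0.004 = $2,358.27004

$2,358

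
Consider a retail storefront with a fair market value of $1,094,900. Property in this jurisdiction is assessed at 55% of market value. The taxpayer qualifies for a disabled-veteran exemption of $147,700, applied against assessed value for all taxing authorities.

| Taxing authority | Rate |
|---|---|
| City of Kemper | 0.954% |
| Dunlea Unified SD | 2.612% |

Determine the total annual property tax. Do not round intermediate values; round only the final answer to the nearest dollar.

$16,207

Assessed value = $1,094,900 × 0.55 = $602,195
Taxable value = $602,195 − $147,700 = $454,495
City of Kemper: $454,495 × 0.00954 = $4,335.8823
Dunlea Unified SD: $454,495 × 0.02612 = $11,871.4094
Total = $4,335.8823 + $11,871.4094 = $16,207.2917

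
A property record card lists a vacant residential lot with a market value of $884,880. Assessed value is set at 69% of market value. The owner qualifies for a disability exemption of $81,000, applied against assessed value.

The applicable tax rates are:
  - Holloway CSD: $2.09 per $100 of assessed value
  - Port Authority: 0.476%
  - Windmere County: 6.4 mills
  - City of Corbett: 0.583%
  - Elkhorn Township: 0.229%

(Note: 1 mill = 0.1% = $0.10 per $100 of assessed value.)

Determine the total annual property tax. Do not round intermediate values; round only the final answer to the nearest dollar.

$21,278

Assessed value = $884,880 × 0.69 = $610,567.2
Taxable value = $610,567.2 − $81,000 = $529,567.2
Holloway CSD: $529,567.2 × 0.0209 = $11,067.95448
Port Authority: $529,567.2 × 0.00476 = $2,520.739872
Windmere County: $529,567.2 × 0.0064 = $3,389.23008
City of Corbett: $529,567.2 × 0.00583 = $3,087.376776
Elkhorn Township: $529,567.2 × 0.00229 = $1,212.708888
Total = $21,278.010096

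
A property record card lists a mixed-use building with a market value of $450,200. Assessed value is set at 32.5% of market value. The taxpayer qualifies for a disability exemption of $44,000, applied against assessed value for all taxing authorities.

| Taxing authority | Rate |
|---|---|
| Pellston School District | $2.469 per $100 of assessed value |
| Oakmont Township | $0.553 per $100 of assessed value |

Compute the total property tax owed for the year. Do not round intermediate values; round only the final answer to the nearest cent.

$3,091.96

Assessed value = $450,200 × 0.325 = $146,315
Taxable value = $146,315 − $44,000 = $102,315
Pellston School District: $102,315 × 0.02469 = $2,526.15735
Oakmont Township: $102,315 × 0.00553 = $565.80195
Total = $2,526.15735 + $565.80195 = $3,091.9593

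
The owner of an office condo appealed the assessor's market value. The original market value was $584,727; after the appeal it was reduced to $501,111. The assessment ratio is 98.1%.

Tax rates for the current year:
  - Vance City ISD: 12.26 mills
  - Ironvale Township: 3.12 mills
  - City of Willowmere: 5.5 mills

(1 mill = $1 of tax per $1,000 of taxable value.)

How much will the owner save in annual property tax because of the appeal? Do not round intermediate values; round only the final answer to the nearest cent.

Old assessed value = $584,727 × 0.981 = $573,617.187
New assessed value = $501,111 × 0.981 = $491,589.891
Combined rate = 0.01226 + 0.00312 + 0.0055 = 0.02088
Old tax = $573,617.187 × 0.02088 = $11,977.12686456
New tax = $491,589.891 × 0.02088 = $10,264.39692408
Reduction = $11,977.12686456 − $10,264.39692408 = $1,712.72994048

$1,712.73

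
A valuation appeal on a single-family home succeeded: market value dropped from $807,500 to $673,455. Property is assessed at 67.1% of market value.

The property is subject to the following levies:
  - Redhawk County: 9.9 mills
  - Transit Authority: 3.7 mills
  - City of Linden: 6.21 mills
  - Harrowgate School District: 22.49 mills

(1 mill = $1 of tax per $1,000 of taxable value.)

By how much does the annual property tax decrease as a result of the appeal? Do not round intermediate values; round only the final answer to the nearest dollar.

$3,805

Old assessed value = $807,500 × 0.671 = $541,832.5
New assessed value = $673,455 × 0.671 = $451,888.305
Combined rate = 0.0099 + 0.0037 + 0.00621 + 0.02249 = 0.0423
Old tax = $541,832.5 × 0.0423 = $22,919.51475
New tax = $451,888.305 × 0.0423 = $19,114.8753015
Reduction = $22,919.51475 − $19,114.8753015 = $3,804.6394485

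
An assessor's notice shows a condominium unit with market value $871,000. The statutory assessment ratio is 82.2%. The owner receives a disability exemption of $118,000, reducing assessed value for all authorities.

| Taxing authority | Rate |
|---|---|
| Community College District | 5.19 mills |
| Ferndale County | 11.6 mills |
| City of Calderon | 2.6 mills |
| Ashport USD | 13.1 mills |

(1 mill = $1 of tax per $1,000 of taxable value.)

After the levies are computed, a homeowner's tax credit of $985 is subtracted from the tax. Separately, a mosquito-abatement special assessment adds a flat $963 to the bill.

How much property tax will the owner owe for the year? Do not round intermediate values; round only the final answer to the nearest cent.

Assessed value = $871,000 × 0.822 = $715,962
Taxable value = $715,962 − $118,000 = $597,962
Community College District: $597,962 × 0.00519 = $3,103.42278
Ferndale County: $597,962 × 0.0116 = $6,936.3592
City of Calderon: $597,962 × 0.0026 = $1,554.7012
Ashport USD: $597,962 × 0.0131 = $7,833.3022
Levies subtotal = $19,427.78538
After credit = $19,427.78538 − $985 = $18,442.78538
Total = $18,442.78538 + $963 = $19,405.78538

$19,405.79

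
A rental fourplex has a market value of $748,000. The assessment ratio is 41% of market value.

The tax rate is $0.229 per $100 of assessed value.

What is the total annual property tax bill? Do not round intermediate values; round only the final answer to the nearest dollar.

Assessed value = $748,000 × 0.41 = $306,680
Tax = $306,680 × 0.00229 = $702.2972

$702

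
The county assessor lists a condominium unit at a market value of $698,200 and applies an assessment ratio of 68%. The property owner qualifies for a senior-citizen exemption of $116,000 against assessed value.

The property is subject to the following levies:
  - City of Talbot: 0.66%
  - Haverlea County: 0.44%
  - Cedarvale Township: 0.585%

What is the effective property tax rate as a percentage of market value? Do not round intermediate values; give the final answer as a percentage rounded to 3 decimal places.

0.866%

Assessed value = $698,200 × 0.68 = $474,776
Taxable value = $474,776 − $116,000 = $358,776
City of Talbot: $358,776 × 0.0066 = $2,367.9216
Haverlea County: $358,776 × 0.0044 = $1,578.6144
Cedarvale Township: $358,776 × 0.00585 = $2,098.8396
Total tax = $6,045.3756
Effective rate = $6,045.3756 ÷ $698,200 = 0.866% of market value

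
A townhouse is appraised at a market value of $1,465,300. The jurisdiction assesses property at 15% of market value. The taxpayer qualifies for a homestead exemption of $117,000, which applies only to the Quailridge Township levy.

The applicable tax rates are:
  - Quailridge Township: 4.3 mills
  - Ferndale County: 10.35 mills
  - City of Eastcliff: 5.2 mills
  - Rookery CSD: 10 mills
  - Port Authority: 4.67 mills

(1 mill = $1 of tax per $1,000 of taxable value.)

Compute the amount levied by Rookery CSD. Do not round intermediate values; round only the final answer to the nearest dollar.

$2,198

Assessed value = $1,465,300 × 0.15 = $219,795
Rookery CSD taxable value = $219,795 (exemption does not apply)
Rookery CSD levy = $219,795 × 0.01 = $2,197.95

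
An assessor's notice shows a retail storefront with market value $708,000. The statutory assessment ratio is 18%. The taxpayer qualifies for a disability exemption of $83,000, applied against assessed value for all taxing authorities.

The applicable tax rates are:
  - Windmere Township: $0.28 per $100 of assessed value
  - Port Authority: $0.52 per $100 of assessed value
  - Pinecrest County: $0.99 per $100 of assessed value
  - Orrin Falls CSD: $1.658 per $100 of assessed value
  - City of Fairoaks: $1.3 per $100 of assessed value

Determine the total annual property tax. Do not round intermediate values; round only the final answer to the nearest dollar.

Assessed value = $708,000 × 0.18 = $127,440
Taxable value = $127,440 − $83,000 = $44,440
Windmere Township: $44,440 × 0.0028 = $124.432
Port Authority: $44,440 × 0.0052 = $231.088
Pinecrest County: $44,440 × 0.0099 = $439.956
Orrin Falls CSD: $44,440 × 0.01658 = $736.8152
City of Fairoaks: $44,440 × 0.013 = $577.72
Total = $124.432 + $231.088 + $439.956 + $736.8152 + $577.72 = $2,110.0112

$2,110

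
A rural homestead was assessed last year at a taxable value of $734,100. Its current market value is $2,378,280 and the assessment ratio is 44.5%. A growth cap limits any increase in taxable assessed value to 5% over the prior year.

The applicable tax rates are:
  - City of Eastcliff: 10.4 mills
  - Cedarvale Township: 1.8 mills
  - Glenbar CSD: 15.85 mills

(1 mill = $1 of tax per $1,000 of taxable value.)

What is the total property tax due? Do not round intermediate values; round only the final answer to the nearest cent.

Uncapped assessed value = $2,378,280 × 0.445 = $1,058,334.6
Cap limit = $734,100 × 1.05 = $770,805
Taxable assessed value = min($1,058,334.6, $770,805) = $770,805 (cap binds)
City of Eastcliff: $770,805 × 0.0104 = $8,016.372
Cedarvale Township: $770,805 × 0.0018 = $1,387.449
Glenbar CSD: $770,805 × 0.01585 = $12,217.25925
Total = $21,621.08025

$21,621.08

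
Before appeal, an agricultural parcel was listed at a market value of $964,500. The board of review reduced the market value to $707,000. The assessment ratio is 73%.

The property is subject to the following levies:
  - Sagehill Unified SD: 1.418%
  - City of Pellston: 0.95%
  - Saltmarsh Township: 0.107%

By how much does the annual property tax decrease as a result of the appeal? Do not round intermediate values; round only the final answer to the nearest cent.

Old assessed value = $964,500 × 0.73 = $704,085
New assessed value = $707,000 × 0.73 = $516,110
Combined rate = 0.01418 + 0.0095 + 0.00107 = 0.02475
Old tax = $704,085 × 0.02475 = $17,426.10375
New tax = $516,110 × 0.02475 = $12,773.7225
Reduction = $17,426.10375 − $12,773.7225 = $4,652.38125

$4,652.38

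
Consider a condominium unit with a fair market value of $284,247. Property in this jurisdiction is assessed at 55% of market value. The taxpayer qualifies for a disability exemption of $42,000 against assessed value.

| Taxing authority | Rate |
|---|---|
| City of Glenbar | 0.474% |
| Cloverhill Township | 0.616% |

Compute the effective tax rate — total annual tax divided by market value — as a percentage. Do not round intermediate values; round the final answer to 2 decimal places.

Assessed value = $284,247 × 0.55 = $156,335.85
Taxable value = $156,335.85 − $42,000 = $114,335.85
City of Glenbar: $114,335.85 × 0.00474 = $541.951929
Cloverhill Township: $114,335.85 × 0.00616 = $704.308836
Total tax = $1,246.260765
Effective rate = $1,246.260765 ÷ $284,247 = 0.44% of market value

0.44%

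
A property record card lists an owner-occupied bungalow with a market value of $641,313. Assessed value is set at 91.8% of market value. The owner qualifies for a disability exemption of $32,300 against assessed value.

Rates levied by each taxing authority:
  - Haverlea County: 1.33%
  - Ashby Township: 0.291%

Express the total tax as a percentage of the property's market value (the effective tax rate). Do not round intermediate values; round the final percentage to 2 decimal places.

Assessed value = $641,313 × 0.918 = $588,725.334
Taxable value = $588,725.334 − $32,300 = $556,425.334
Haverlea County: $556,425.334 × 0.0133 = $7,400.4569422
Ashby Township: $556,425.334 × 0.00291 = $1,619.19772194
Total tax = $9,019.65466414
Effective rate = $9,019.65466414 ÷ $641,313 = 1.41% of market value

1.41%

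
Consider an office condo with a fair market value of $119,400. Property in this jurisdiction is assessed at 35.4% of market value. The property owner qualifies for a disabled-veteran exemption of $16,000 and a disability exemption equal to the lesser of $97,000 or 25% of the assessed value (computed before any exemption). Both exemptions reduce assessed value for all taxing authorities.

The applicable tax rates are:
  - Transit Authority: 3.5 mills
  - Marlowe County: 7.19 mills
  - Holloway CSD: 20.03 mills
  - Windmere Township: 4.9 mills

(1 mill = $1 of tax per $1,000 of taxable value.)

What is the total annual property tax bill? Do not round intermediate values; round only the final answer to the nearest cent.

Assessed value = $119,400 × 0.354 = $42,267.6
Disability exemption = min($97,000, 25% × $42,267.6) = min($97,000, $10,566.9) = $10,566.9 (percentage binds)
Taxable value = $42,267.6 − $16,000 − $10,566.9 = $15,700.7
Transit Authority: $15,700.7 × 0.0035 = $54.95245
Marlowe County: $15,700.7 × 0.00719 = $112.888033
Holloway CSD: $15,700.7 × 0.02003 = $314.485021
Windmere Township: $15,700.7 × 0.0049 = $76.93343
Total = $559.258934

$559.26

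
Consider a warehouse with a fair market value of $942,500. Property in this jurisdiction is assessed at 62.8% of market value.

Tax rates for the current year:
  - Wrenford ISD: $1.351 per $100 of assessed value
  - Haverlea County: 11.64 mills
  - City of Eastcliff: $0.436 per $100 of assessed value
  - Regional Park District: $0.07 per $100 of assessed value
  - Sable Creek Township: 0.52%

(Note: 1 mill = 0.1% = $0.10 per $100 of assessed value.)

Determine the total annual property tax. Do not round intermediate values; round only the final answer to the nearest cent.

Assessed value = $942,500 × 0.628 = $591,890
Wrenford ISD: $591,890 × 0.01351 = $7,996.4339
Haverlea County: $591,890 × 0.01164 = $6,889.5996
City of Eastcliff: $591,890 × 0.00436 = $2,580.6404
Regional Park District: $591,890 × 0.0007 = $414.323
Sable Creek Township: $591,890 × 0.0052 = $3,077.828
Total = $20,958.8249

$20,958.82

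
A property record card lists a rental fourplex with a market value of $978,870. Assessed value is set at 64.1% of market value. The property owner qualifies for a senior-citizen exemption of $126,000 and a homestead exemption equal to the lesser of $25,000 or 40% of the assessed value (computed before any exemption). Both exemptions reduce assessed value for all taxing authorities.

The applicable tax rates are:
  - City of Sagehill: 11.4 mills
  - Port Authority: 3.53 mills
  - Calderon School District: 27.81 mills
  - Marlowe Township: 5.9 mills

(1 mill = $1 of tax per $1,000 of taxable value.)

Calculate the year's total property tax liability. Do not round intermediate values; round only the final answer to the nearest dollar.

Assessed value = $978,870 × 0.641 = $627,455.67
Homestead exemption = min($25,000, 40% × $627,455.67) = min($25,000, $250,982.268) = $25,000 (dollar cap binds)
Taxable value = $627,455.67 − $126,000 − $25,000 = $476,455.67
City of Sagehill: $476,455.67 × 0.0114 = $5,431.594638
Port Authority: $476,455.67 × 0.00353 = $1,681.8885151
Calderon School District: $476,455.67 × 0.02781 = $13,250.2321827
Marlowe Township: $476,455.67 × 0.0059 = $2,811.088453
Total = $23,174.8037888

$23,175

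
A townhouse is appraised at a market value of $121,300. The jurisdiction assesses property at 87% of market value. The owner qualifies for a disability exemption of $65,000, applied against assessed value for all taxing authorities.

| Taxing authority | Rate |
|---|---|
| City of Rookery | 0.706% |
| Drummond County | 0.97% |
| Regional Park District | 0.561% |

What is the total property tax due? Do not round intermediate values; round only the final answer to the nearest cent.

$906.68

Assessed value = $121,300 × 0.87 = $105,531
Taxable value = $105,531 − $65,000 = $40,531
City of Rookery: $40,531 × 0.00706 = $286.14886
Drummond County: $40,531 × 0.0097 = $393.1507
Regional Park District: $40,531 × 0.00561 = $227.37891
Total = $286.14886 + $393.1507 + $227.37891 = $906.67847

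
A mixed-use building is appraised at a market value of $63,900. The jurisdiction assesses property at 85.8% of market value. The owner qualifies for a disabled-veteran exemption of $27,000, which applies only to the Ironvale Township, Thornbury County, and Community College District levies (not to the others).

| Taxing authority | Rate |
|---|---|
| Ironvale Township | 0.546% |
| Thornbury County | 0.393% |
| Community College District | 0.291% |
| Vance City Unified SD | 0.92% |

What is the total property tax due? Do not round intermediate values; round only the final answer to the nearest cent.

$846.66

Assessed value = $63,900 × 0.858 = $54,826.2
Ironvale Township: ($54,826.2 − $27,000) × 0.00546 = $27,826.2 × 0.00546 = $151.931052
Thornbury County: ($54,826.2 − $27,000) × 0.00393 = $27,826.2 × 0.00393 = $109.356966
Community College District: ($54,826.2 − $27,000) × 0.00291 = $27,826.2 × 0.00291 = $80.974242
Vance City Unified SD: $54,826.2 × 0.0092 = $504.40104
Total = $846.6633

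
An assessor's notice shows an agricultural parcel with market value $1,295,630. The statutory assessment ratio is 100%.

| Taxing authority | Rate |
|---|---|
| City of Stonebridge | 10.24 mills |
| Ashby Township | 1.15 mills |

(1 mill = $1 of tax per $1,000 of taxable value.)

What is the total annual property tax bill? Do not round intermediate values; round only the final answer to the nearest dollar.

Assessed value = $1,295,630 × 1 = $1,295,630
City of Stonebridge: $1,295,630 × 0.01024 = $13,267.2512
Ashby Township: $1,295,630 × 0.00115 = $1,489.9745
Total = $13,267.2512 + $1,489.9745 = $14,757.2257

$14,757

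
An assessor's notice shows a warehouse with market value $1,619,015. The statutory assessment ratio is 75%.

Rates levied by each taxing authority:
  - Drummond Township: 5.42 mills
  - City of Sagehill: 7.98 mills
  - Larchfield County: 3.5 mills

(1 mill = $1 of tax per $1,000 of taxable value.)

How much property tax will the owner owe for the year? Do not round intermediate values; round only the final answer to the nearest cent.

$20,521.02

Assessed value = $1,619,015 × 0.75 = $1,214,261.25
Drummond Township: $1,214,261.25 × 0.00542 = $6,581.295975
City of Sagehill: $1,214,261.25 × 0.00798 = $9,689.804775
Larchfield County: $1,214,261.25 × 0.0035 = $4,249.914375
Total = $6,581.295975 + $9,689.804775 + $4,249.914375 = $20,521.015125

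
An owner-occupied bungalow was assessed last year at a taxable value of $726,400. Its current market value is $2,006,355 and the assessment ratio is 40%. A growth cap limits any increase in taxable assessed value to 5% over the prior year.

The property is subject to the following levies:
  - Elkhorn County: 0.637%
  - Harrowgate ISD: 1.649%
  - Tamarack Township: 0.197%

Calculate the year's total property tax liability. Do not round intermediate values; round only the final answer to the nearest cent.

Uncapped assessed value = $2,006,355 × 0.4 = $802,542
Cap limit = $726,400 × 1.05 = $762,720
Taxable assessed value = min($802,542, $762,720) = $762,720 (cap binds)
Elkhorn County: $762,720 × 0.00637 = $4,858.5264
Harrowgate ISD: $762,720 × 0.01649 = $12,577.2528
Tamarack Township: $762,720 × 0.00197 = $1,502.5584
Total = $18,938.3376

$18,938.34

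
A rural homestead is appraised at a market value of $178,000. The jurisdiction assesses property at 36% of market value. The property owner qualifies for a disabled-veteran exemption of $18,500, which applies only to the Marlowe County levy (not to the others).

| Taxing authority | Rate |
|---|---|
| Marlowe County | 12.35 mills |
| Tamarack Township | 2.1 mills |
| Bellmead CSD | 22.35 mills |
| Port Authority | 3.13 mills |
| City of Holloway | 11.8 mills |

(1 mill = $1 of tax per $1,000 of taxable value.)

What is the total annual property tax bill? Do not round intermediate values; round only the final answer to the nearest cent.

$3,086.38

Assessed value = $178,000 × 0.36 = $64,080
Marlowe County: ($64,080 − $18,500) × 0.01235 = $45,580 × 0.01235 = $562.913
Tamarack Township: $64,080 × 0.0021 = $134.568
Bellmead CSD: $64,080 × 0.02235 = $1,432.188
Port Authority: $64,080 × 0.00313 = $200.5704
City of Holloway: $64,080 × 0.0118 = $756.144
Total = $3,086.3834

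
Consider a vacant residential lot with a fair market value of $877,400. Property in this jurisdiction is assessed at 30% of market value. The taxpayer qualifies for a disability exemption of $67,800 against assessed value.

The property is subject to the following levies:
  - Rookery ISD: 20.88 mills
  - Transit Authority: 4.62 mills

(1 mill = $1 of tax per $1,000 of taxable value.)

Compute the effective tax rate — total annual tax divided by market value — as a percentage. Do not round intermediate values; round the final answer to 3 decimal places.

Assessed value = $877,400 × 0.3 = $263,220
Taxable value = $263,220 − $67,800 = $195,420
Rookery ISD: $195,420 × 0.02088 = $4,080.3696
Transit Authority: $195,420 × 0.00462 = $902.8404
Total tax = $4,983.21
Effective rate = $4,983.21 ÷ $877,400 = 0.568% of market value

0.568%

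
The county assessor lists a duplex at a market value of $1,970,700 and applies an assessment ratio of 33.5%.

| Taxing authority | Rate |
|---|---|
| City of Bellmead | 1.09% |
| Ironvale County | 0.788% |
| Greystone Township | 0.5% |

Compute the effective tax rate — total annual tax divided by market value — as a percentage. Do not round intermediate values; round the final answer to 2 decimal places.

Assessed value = $1,970,700 × 0.335 = $660,184.5
City of Bellmead: $660,184.5 × 0.0109 = $7,196.01105
Ironvale County: $660,184.5 × 0.00788 = $5,202.25386
Greystone Township: $660,184.5 × 0.005 = $3,300.9225
Total tax = $15,699.18741
Effective rate = $15,699.18741 ÷ $1,970,700 = 0.80% of market value

0.80%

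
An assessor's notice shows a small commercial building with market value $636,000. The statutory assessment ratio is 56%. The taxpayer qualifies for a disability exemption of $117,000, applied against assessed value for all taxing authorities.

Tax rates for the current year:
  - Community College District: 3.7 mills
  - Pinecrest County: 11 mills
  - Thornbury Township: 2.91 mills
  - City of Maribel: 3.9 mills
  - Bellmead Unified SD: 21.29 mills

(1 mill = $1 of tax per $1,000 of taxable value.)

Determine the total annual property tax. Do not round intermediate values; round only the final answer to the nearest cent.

$10,236.05

Assessed value = $636,000 × 0.56 = $356,160
Taxable value = $356,160 − $117,000 = $239,160
Community College District: $239,160 × 0.0037 = $884.892
Pinecrest County: $239,160 × 0.011 = $2,630.76
Thornbury Township: $239,160 × 0.00291 = $695.9556
City of Maribel: $239,160 × 0.0039 = $932.724
Bellmead Unified SD: $239,160 × 0.02129 = $5,091.7164
Total = $884.892 + $2,630.76 + $695.9556 + $932.724 + $5,091.7164 = $10,236.048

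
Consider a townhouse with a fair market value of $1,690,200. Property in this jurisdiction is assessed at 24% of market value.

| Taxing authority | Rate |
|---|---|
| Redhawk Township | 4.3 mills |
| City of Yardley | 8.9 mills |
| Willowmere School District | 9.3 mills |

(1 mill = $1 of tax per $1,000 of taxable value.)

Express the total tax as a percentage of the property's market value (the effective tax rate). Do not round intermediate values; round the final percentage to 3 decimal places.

0.540%

Assessed value = $1,690,200 × 0.24 = $405,648
Redhawk Township: $405,648 × 0.0043 = $1,744.2864
City of Yardley: $405,648 × 0.0089 = $3,610.2672
Willowmere School District: $405,648 × 0.0093 = $3,772.5264
Total tax = $9,127.08
Effective rate = $9,127.08 ÷ $1,690,200 = 0.540% of market value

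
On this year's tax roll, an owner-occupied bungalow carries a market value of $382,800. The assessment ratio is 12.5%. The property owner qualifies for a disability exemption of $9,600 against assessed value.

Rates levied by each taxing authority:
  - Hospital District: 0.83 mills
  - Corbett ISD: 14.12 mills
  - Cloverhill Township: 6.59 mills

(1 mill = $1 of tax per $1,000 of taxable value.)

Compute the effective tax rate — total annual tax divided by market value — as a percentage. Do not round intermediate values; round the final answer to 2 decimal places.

Assessed value = $382,800 × 0.125 = $47,850
Taxable value = $47,850 − $9,600 = $38,250
Hospital District: $38,250 × 0.00083 = $31.7475
Corbett ISD: $38,250 × 0.01412 = $540.09
Cloverhill Township: $38,250 × 0.00659 = $252.0675
Total tax = $823.905
Effective rate = $823.905 ÷ $382,800 = 0.22% of market value

0.22%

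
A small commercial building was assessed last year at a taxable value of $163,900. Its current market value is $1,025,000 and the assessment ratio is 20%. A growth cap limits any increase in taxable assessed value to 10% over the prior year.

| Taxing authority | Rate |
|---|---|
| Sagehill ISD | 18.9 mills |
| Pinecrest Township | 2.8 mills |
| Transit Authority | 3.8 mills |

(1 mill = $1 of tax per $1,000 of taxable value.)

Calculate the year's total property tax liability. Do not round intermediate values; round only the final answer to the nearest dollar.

$4,597

Uncapped assessed value = $1,025,000 × 0.2 = $205,000
Cap limit = $163,900 × 1.1 = $180,290
Taxable assessed value = min($205,000, $180,290) = $180,290 (cap binds)
Sagehill ISD: $180,290 × 0.0189 = $3,407.481
Pinecrest Township: $180,290 × 0.0028 = $504.812
Transit Authority: $180,290 × 0.0038 = $685.102
Total = $4,597.395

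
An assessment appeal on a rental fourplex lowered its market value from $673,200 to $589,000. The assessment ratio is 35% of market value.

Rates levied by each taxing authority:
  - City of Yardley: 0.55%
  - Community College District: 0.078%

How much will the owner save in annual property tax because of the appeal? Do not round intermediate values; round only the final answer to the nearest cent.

$185.07

Old assessed value = $673,200 × 0.35 = $235,620
New assessed value = $589,000 × 0.35 = $206,150
Combined rate = 0.0055 + 0.00078 = 0.00628
Old tax = $235,620 × 0.00628 = $1,479.6936
New tax = $206,150 × 0.00628 = $1,294.622
Reduction = $1,479.6936 − $1,294.622 = $185.0716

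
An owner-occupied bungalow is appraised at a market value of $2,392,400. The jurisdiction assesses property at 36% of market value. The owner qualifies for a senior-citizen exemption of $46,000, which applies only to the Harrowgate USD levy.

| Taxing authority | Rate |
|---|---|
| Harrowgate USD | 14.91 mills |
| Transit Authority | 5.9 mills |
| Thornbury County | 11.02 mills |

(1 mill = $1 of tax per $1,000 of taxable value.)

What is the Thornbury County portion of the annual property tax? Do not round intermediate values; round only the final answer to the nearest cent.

$9,491.13

Assessed value = $2,392,400 × 0.36 = $861,264
Thornbury County taxable value = $861,264 (exemption does not apply)
Thornbury County levy = $861,264 × 0.01102 = $9,491.12928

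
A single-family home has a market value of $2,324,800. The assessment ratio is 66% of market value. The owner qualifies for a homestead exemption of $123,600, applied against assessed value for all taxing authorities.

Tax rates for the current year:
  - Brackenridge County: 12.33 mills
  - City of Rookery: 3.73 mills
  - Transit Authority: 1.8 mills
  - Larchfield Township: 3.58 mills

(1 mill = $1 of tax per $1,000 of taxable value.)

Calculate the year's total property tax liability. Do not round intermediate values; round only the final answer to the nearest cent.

$30,246.87

Assessed value = $2,324,800 × 0.66 = $1,534,368
Taxable value = $1,534,368 − $123,600 = $1,410,768
Brackenridge County: $1,410,768 × 0.01233 = $17,394.76944
City of Rookery: $1,410,768 × 0.00373 = $5,262.16464
Transit Authority: $1,410,768 × 0.0018 = $2,539.3824
Larchfield Township: $1,410,768 × 0.00358 = $5,050.54944
Total = $17,394.76944 + $5,262.16464 + $2,539.3824 + $5,050.54944 = $30,246.86592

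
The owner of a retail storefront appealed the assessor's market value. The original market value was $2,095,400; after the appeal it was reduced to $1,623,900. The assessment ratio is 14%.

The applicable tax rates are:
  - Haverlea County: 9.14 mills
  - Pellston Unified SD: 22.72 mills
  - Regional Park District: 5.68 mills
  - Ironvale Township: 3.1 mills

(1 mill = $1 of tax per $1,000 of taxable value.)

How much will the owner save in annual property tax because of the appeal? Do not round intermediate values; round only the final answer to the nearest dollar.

Old assessed value = $2,095,400 × 0.14 = $293,356
New assessed value = $1,623,900 × 0.14 = $227,346
Combined rate = 0.00914 + 0.02272 + 0.00568 + 0.0031 = 0.04064
Old tax = $293,356 × 0.04064 = $11,921.98784
New tax = $227,346 × 0.04064 = $9,239.34144
Reduction = $11,921.98784 − $9,239.34144 = $2,682.6464

$2,683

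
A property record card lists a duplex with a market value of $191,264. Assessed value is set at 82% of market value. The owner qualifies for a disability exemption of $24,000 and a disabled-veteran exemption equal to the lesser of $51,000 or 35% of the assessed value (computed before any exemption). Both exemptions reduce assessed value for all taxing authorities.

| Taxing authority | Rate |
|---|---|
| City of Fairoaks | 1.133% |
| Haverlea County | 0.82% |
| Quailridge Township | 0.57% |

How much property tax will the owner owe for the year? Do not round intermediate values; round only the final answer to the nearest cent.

$2,064.73

Assessed value = $191,264 × 0.82 = $156,836.48
Disabled-veteran exemption = min($51,000, 35% × $156,836.48) = min($51,000, $54,892.768) = $51,000 (dollar cap binds)
Taxable value = $156,836.48 − $24,000 − $51,000 = $81,836.48
City of Fairoaks: $81,836.48 × 0.01133 = $927.2073184
Haverlea County: $81,836.48 × 0.0082 = $671.059136
Quailridge Township: $81,836.48 × 0.0057 = $466.467936
Total = $2,064.7343904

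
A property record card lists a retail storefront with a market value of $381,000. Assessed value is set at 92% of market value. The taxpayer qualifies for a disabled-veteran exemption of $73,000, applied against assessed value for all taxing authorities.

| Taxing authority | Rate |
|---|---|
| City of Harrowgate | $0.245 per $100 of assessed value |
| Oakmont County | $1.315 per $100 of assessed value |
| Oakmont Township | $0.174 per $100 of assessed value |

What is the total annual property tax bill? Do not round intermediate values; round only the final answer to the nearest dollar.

Assessed value = $381,000 × 0.92 = $350,520
Taxable value = $350,520 − $73,000 = $277,520
City of Harrowgate: $277,520 × 0.00245 = $679.924
Oakmont County: $277,520 × 0.01315 = $3,649.388
Oakmont Township: $277,520 × 0.00174 = $482.8848
Total = $679.924 + $3,649.388 + $482.8848 = $4,812.1968

$4,812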